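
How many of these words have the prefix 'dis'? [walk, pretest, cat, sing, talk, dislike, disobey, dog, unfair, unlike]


Checking each word for prefix 'dis':
  'walk' -> no (count: 0)
  'pretest' -> no (count: 0)
  'cat' -> no (count: 0)
  'sing' -> no (count: 0)
  'talk' -> no (count: 0)
  'dislike' -> YES, starts with 'dis' (count: 1)
  'disobey' -> YES, starts with 'dis' (count: 2)
  'dog' -> no (count: 2)
  'unfair' -> no (count: 2)
  'unlike' -> no (count: 2)
Total with prefix 'dis': 2

2


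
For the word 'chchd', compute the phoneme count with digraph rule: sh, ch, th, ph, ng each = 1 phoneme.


Parsing 'chchd' greedily, digraphs first:
  'ch' -> digraph (1 consonant phoneme) (phonemes so far: 1)
  'ch' -> digraph (1 consonant phoneme) (phonemes so far: 2)
  'd' -> consonant phoneme (phonemes so far: 3)
Total phonemes: 3

3


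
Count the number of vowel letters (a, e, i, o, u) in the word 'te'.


Scanning each character of 'te':
  Position 1: 't' -> consonant (running count: 0)
  Position 2: 'e' -> vowel (running count: 1)
Total vowels: 1

1


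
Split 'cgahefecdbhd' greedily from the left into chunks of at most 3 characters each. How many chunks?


'cgahefecdbhd' has 12 characters.
Chunking with max size 3:
  Chunk 1: 'cga' (positions 0-2)
  Chunk 2: 'hef' (positions 3-5)
  Chunk 3: 'ecd' (positions 6-8)
  Chunk 4: 'bhd' (positions 9-11)
Total chunks: ceil(12 / 3) = 4

4


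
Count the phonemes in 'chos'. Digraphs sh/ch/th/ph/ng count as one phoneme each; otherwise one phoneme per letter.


Parsing 'chos' greedily, digraphs first:
  'ch' -> digraph (1 consonant phoneme) (phonemes so far: 1)
  'o' -> vowel phoneme (phonemes so far: 2)
  's' -> consonant phoneme (phonemes so far: 3)
Total phonemes: 3

3


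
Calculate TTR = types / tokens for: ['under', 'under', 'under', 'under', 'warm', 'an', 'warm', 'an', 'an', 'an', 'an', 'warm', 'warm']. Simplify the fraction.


Tokens: 13
Unique types: ('an', 'under', 'warm') = 3
TTR = 3/13
Already in lowest terms.

3/13


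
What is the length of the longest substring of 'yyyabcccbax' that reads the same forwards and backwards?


Scanning 'yyyabcccbax' for palindromic substrings.
Substring at positions 3-9: 'abcccba'.
Check: reverse('abcccba') = 'abcccba' -> palindrome confirmed.
Neighbouring characters ('y' / 'x') break symmetry, so it cannot extend further.
No longer palindromic substring exists; longest length = 7

7


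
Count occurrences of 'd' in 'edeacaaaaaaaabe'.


Scanning 'edeacaaaaaaaabe' for 'd':
  Position 1: 'd' -> MATCH (count: 1)
Total occurrences of 'd': 1

1


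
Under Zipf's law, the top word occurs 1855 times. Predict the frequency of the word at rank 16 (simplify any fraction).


Zipf's law: freq(rank) = f1 / rank
f1 = 1855, rank = 16
freq = 1855 / 16
GCD(1855, 16) = 1
Simplified: 1855/16

1855/16


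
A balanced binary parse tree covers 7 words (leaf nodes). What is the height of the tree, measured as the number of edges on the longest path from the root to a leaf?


In a balanced binary tree with n leaves the deepest leaf is ceil(log2(n)) edges below the root.
log2(7) = 2.8074
ceil(2.8074) = 3
height (edges) = 3

3


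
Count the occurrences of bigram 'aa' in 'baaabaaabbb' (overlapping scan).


Scanning 'baaabaaabbb' for bigram 'aa':
  Position 0: 'ba' -> no
  Position 1: 'aa' -> MATCH
  Position 2: 'aa' -> MATCH
  Position 3: 'ab' -> no
  Position 4: 'ba' -> no
  Position 5: 'aa' -> MATCH
  Position 6: 'aa' -> MATCH
  Position 7: 'ab' -> no
  Position 8: 'bb' -> no
  Position 9: 'bb' -> no
Total matches: 4

4


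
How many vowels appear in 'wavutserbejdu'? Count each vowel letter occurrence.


Scanning each character of 'wavutserbejdu':
  Position 1: 'w' -> consonant (running count: 0)
  Position 2: 'a' -> vowel (running count: 1)
  Position 3: 'v' -> consonant (running count: 1)
  Position 4: 'u' -> vowel (running count: 2)
  Position 5: 't' -> consonant (running count: 2)
  Position 6: 's' -> consonant (running count: 2)
  Position 7: 'e' -> vowel (running count: 3)
  Position 8: 'r' -> consonant (running count: 3)
  Position 9: 'b' -> consonant (running count: 3)
  Position 10: 'e' -> vowel (running count: 4)
  Position 11: 'j' -> consonant (running count: 4)
  Position 12: 'd' -> consonant (running count: 4)
  Position 13: 'u' -> vowel (running count: 5)
Total vowels: 5

5


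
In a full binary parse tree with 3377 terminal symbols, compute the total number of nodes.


Leaf nodes (terminals): 3377
Internal nodes = n - 1 = 3377 - 1 = 3376
Total = leaves + internal = 3377 + 3376 = 6753

6753


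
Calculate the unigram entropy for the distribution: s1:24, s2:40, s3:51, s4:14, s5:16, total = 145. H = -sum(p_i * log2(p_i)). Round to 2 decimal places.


Computing entropy H = -sum(p_i * log2(p_i)):
  s1: p = 24/145 = 0.1655, -p*log2(p) = 0.4295
  s2: p = 40/145 = 0.2759, -p*log2(p) = 0.5125
  s3: p = 51/145 = 0.3517, -p*log2(p) = 0.5302
  s4: p = 14/145 = 0.0966, -p*log2(p) = 0.3256
  s5: p = 16/145 = 0.1103, -p*log2(p) = 0.3509
H = sum of terms = 2.1487
Rounded to 2 decimals: 2.15

2.15


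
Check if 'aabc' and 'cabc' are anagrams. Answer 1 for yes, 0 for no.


Sort characters of 'aabc': 'aabc'
Sort characters of 'cabc': 'abcc'
Sorted forms differ -> they are NOT anagrams
Result: 0

0


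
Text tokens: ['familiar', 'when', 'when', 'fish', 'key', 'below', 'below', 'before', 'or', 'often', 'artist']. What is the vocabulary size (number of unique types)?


Listing all tokens and tracking unique types:
  Token 1: 'familiar' -> NEW (unique so far: 1)
  Token 2: 'when' -> NEW (unique so far: 2)
  Token 3: 'when' -> duplicate (unique so far: 2)
  Token 4: 'fish' -> NEW (unique so far: 3)
  Token 5: 'key' -> NEW (unique so far: 4)
  Token 6: 'below' -> NEW (unique so far: 5)
  Token 7: 'below' -> duplicate (unique so far: 5)
  Token 8: 'before' -> NEW (unique so far: 6)
  Token 9: 'or' -> NEW (unique so far: 7)
  Token 10: 'often' -> NEW (unique so far: 8)
  Token 11: 'artist' -> NEW (unique so far: 9)
Unique types: ('artist', 'before', 'below', 'familiar', 'fish', 'key', 'often', 'or', 'when')
Vocabulary size: 9

9


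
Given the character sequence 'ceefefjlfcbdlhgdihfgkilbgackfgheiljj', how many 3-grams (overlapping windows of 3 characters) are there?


String 'ceefefjlfcbdlhgdihfgkilbgackfgheiljj' has length L = 36.
Number of overlapping n-grams = L - n + 1
Substituting: 36 - 3 + 1 = 34

34


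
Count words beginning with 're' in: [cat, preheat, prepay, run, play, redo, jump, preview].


Checking each word for prefix 're':
  'cat' -> no (count: 0)
  'preheat' -> no (count: 0)
  'prepay' -> no (count: 0)
  'run' -> no (count: 0)
  'play' -> no (count: 0)
  'redo' -> YES, starts with 're' (count: 1)
  'jump' -> no (count: 1)
  'preview' -> no (count: 1)
Total with prefix 're': 1

1


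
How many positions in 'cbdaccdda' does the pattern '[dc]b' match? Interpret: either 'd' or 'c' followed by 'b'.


Pattern: [dc]b means either 'd' or 'c' followed by 'b'.
Scanning 'cbdaccdda' position-by-position:
  Pos 0: window 'cb' -> MATCH
  Pos 1: window 'bd' -> no
  Pos 2: window 'da' -> no
  Pos 3: window 'ac' -> no
  Pos 4: window 'cc' -> no
  Pos 5: window 'cd' -> no
  Pos 6: window 'dd' -> no
  Pos 7: window 'da' -> no
  Pos 8: window 'a' -> no
Total matches: 1

1


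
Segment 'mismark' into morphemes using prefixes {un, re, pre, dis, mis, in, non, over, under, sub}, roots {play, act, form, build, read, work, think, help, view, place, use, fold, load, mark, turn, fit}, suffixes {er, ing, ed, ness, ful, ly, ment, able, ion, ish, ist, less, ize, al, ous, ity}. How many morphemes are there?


Segmenting 'mismark' against the inventory:
  'mis' -> prefix (morpheme 1)
  'mark' -> root (morpheme 2)
Total morphemes: 2

2


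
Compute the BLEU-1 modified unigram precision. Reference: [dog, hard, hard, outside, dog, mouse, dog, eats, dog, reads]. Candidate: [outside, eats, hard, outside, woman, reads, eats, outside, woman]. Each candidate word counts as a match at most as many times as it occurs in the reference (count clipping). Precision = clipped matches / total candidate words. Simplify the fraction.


Reference word counts: {'dog': 4, 'eats': 1, 'hard': 2, 'mouse': 1, 'outside': 1, 'reads': 1}
Checking each candidate word (with clipping):
  'outside' -> in reference (ref count 1, used 1/1) -> match (matches: 1)
  'eats' -> in reference (ref count 1, used 1/1) -> match (matches: 2)
  'hard' -> in reference (ref count 2, used 1/2) -> match (matches: 3)
  'outside' -> ref count 1 already used up (1/1) -> clipped, no match (matches: 3)
  'woman' -> not in reference -> no match (matches: 3)
  'reads' -> in reference (ref count 1, used 1/1) -> match (matches: 4)
  'eats' -> ref count 1 already used up (1/1) -> clipped, no match (matches: 4)
  'outside' -> ref count 1 already used up (1/1) -> clipped, no match (matches: 4)
  'woman' -> not in reference -> no match (matches: 4)
Clipped matches: 4, Candidate length: 9
Precision = 4/9

4/9


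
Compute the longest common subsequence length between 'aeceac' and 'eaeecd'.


DP table for LCS of 'aeceac' and 'eaeecd':
       e  a  e  e  c  d
    0  0  0  0  0  0  0
  a 0  0  1  1  1  1  1
  e 0  1  1  2  2  2  2
  c 0  1  1  2  2  3  3
  e 0  1  1  2  3  3  3
  a 0  1  2  2  3  3  3
  c 0  1  2  2  3  4  4
LCS: 'aeec'
LCS length = 4

4


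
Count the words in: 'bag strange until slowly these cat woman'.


Counting words by splitting on spaces:
  Word 1: 'bag'
  Word 2: 'strange'
  Word 3: 'until'
  Word 4: 'slowly'
  Word 5: 'these'
  Word 6: 'cat'
  Word 7: 'woman'
Total words: 7

7


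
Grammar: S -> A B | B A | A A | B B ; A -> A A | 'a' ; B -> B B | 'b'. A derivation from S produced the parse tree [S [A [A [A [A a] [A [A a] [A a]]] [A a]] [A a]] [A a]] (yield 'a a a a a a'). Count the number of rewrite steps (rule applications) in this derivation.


Every bracketed nonterminal node [X ...] in the tree is produced by exactly one rule application.
Reading the tree off as a leftmost derivation:
  Step 1: S  =>  A A   (applied S -> A A)
  Step 2: A A  =>  A A A   (applied A -> A A)
  Step 3: A A A  =>  A A A A   (applied A -> A A)
  Step 4: A A A A  =>  A A A A A   (applied A -> A A)
  Step 5: A A A A A  =>  a A A A A   (applied A -> a)
  Step 6: a A A A A  =>  a A A A A A   (applied A -> A A)
  Step 7: a A A A A A  =>  a a A A A A   (applied A -> a)
  Step 8: a a A A A A  =>  a a a A A A   (applied A -> a)
  Step 9: a a a A A A  =>  a a a a A A   (applied A -> a)
  Step 10: a a a a A A  =>  a a a a a A   (applied A -> a)
  Step 11: a a a a a A  =>  a a a a a a   (applied A -> a)
Final yield: a a a a a a
Total rewrite steps: 11

11


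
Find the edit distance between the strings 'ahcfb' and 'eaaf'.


Building DP table for s1='ahcfb' (len 5) and s2='eaaf' (len 4):
       e  a  a  f
    0  1  2  3  4
  a 1  1  1  2  3
  h 2  2  2  2  3
  c 3  3  3  3  3
  f 4  4  4  4  3
  b 5  5  5  5  4
Edit distance = dp[5][4] = 4

4


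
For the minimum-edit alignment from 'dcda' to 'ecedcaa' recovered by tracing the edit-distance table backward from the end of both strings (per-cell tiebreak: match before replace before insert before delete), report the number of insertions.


Edit distance = 4. Backtracking from cell (4, 7) with preference match > replace > insert > delete,
then listing the resulting alignment 'dcda' -> 'ecedcaa' left to right:
  Step 1: insert 'e' [insertion #1]
  Step 2: insert 'c' [insertion #2]
  Step 3: insert 'e' [insertion #3]
  Step 4: keep 'd'
  Step 5: keep 'c'
  Step 6: replace d->a
  Step 7: keep 'a'
Total insertions: 3

3


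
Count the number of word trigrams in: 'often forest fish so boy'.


Word trigrams from [5] words:
  Trigram 1: (often forest fish)
  Trigram 2: (forest fish so)
  Trigram 3: (fish so boy)
Total word trigrams: 5 - 2 = 3

3


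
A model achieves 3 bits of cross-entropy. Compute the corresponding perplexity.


Perplexity formula: PP = 2^H
H = 3
PP = 2^3
Steps: 2^1 = 2, 2^2 = 4, 2^3 = 8
PP = 8

8


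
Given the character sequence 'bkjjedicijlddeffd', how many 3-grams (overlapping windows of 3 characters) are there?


String 'bkjjedicijlddeffd' has length L = 17.
Number of overlapping n-grams = L - n + 1
Substituting: 17 - 3 + 1 = 15

15


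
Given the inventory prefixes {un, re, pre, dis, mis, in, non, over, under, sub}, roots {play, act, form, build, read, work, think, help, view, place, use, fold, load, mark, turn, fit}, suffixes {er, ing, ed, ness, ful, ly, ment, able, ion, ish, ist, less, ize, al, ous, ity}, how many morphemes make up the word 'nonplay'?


Segmenting 'nonplay' against the inventory:
  'non' -> prefix (morpheme 1)
  'play' -> root (morpheme 2)
Total morphemes: 2

2


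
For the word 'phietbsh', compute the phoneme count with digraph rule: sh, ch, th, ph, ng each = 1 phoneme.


Parsing 'phietbsh' greedily, digraphs first:
  'ph' -> digraph (1 consonant phoneme) (phonemes so far: 1)
  'i' -> vowel phoneme (phonemes so far: 2)
  'e' -> vowel phoneme (phonemes so far: 3)
  't' -> consonant phoneme (phonemes so far: 4)
  'b' -> consonant phoneme (phonemes so far: 5)
  'sh' -> digraph (1 consonant phoneme) (phonemes so far: 6)
Total phonemes: 6

6


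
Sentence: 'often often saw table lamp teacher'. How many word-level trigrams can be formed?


Word trigrams from [6] words:
  Trigram 1: (often often saw)
  Trigram 2: (often saw table)
  Trigram 3: (saw table lamp)
  Trigram 4: (table lamp teacher)
Total word trigrams: 6 - 2 = 4

4


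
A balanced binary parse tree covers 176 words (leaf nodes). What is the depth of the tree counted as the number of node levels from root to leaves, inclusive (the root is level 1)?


In a balanced binary tree with n leaves the deepest leaf is ceil(log2(n)) edges below the root,
so counting node levels inclusive of root and leaves gives ceil(log2(n)) + 1 levels.
log2(176) = 7.4594
ceil(7.4594) = 8
levels = 8 + 1 = 9

9


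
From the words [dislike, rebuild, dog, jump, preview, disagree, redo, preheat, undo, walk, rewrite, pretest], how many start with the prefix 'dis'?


Checking each word for prefix 'dis':
  'dislike' -> YES, starts with 'dis' (count: 1)
  'rebuild' -> no (count: 1)
  'dog' -> no (count: 1)
  'jump' -> no (count: 1)
  'preview' -> no (count: 1)
  'disagree' -> YES, starts with 'dis' (count: 2)
  'redo' -> no (count: 2)
  'preheat' -> no (count: 2)
  'undo' -> no (count: 2)
  'walk' -> no (count: 2)
  'rewrite' -> no (count: 2)
  'pretest' -> no (count: 2)
Total with prefix 'dis': 2

2


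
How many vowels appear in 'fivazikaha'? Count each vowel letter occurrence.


Scanning each character of 'fivazikaha':
  Position 1: 'f' -> consonant (running count: 0)
  Position 2: 'i' -> vowel (running count: 1)
  Position 3: 'v' -> consonant (running count: 1)
  Position 4: 'a' -> vowel (running count: 2)
  Position 5: 'z' -> consonant (running count: 2)
  Position 6: 'i' -> vowel (running count: 3)
  Position 7: 'k' -> consonant (running count: 3)
  Position 8: 'a' -> vowel (running count: 4)
  Position 9: 'h' -> consonant (running count: 4)
  Position 10: 'a' -> vowel (running count: 5)
Total vowels: 5

5


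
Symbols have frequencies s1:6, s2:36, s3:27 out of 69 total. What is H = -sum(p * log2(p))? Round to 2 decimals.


Computing entropy H = -sum(p_i * log2(p_i)):
  s1: p = 6/69 = 0.0870, -p*log2(p) = 0.3064
  s2: p = 36/69 = 0.5217, -p*log2(p) = 0.4897
  s3: p = 27/69 = 0.3913, -p*log2(p) = 0.5297
H = sum of terms = 1.3258
Rounded to 2 decimals: 1.33

1.33


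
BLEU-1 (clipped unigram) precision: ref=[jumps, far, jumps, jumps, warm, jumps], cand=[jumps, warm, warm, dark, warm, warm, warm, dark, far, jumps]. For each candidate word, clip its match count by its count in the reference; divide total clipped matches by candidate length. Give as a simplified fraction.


Reference word counts: {'far': 1, 'jumps': 4, 'warm': 1}
Checking each candidate word (with clipping):
  'jumps' -> in reference (ref count 4, used 1/4) -> match (matches: 1)
  'warm' -> in reference (ref count 1, used 1/1) -> match (matches: 2)
  'warm' -> ref count 1 already used up (1/1) -> clipped, no match (matches: 2)
  'dark' -> not in reference -> no match (matches: 2)
  'warm' -> ref count 1 already used up (1/1) -> clipped, no match (matches: 2)
  'warm' -> ref count 1 already used up (1/1) -> clipped, no match (matches: 2)
  'warm' -> ref count 1 already used up (1/1) -> clipped, no match (matches: 2)
  'dark' -> not in reference -> no match (matches: 2)
  'far' -> in reference (ref count 1, used 1/1) -> match (matches: 3)
  'jumps' -> in reference (ref count 4, used 2/4) -> match (matches: 4)
Clipped matches: 4, Candidate length: 10
Precision = 4/10 = 2/5

2/5


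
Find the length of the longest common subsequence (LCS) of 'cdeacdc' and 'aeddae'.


DP table for LCS of 'cdeacdc' and 'aeddae':
       a  e  d  d  a  e
    0  0  0  0  0  0  0
  c 0  0  0  0  0  0  0
  d 0  0  0  1  1  1  1
  e 0  0  1  1  1  1  2
  a 0  1  1  1  1  2  2
  c 0  1  1  1  1  2  2
  d 0  1  1  2  2  2  2
  c 0  1  1  2  2  2  2
LCS: 'de'
LCS length = 2

2


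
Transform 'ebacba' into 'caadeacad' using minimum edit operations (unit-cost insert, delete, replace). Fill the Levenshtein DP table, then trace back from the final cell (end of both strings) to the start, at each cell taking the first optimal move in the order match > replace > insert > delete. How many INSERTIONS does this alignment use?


Edit distance = 7. Backtracking from cell (6, 9) with preference match > replace > insert > delete,
then listing the resulting alignment 'ebacba' -> 'caadeacad' left to right:
  Step 1: insert 'c' [insertion #1]
  Step 2: insert 'a' [insertion #2]
  Step 3: insert 'a' [insertion #3]
  Step 4: replace e->d
  Step 5: replace b->e
  Step 6: keep 'a'
  Step 7: keep 'c'
  Step 8: replace b->a
  Step 9: replace a->d
Total insertions: 3

3


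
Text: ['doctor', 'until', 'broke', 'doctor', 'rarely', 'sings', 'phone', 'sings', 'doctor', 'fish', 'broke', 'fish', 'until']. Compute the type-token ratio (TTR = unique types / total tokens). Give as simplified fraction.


Tokens: 13
Unique types: ('broke', 'doctor', 'fish', 'phone', 'rarely', 'sings', 'until') = 7
TTR = 7/13
Already in lowest terms.

7/13


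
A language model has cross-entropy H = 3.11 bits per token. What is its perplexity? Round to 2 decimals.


Perplexity formula: PP = 2^H
H = 3.11
PP = 2^3.11
Decompose: 2^3.11 = 2^3 * 2^0.11
2^3 = 8, 2^0.11 ~ 1.0792282
PP ~ 8 * 1.0792282 = 8.6338256
Rounded to 2 decimals: 8.63

8.63


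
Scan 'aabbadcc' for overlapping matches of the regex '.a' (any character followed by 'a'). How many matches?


Pattern: .a means any character followed by 'a'.
Scanning 'aabbadcc' position-by-position:
  Pos 0: window 'aa' -> MATCH
  Pos 1: window 'ab' -> no
  Pos 2: window 'bb' -> no
  Pos 3: window 'ba' -> MATCH
  Pos 4: window 'ad' -> no
  Pos 5: window 'dc' -> no
  Pos 6: window 'cc' -> no
  Pos 7: window 'c' -> no
Total matches: 2

2


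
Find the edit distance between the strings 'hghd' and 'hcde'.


Building DP table for s1='hghd' (len 4) and s2='hcde' (len 4):
       h  c  d  e
    0  1  2  3  4
  h 1  0  1  2  3
  g 2  1  1  2  3
  h 3  2  2  2  3
  d 4  3  3  2  3
Edit distance = dp[4][4] = 3

3


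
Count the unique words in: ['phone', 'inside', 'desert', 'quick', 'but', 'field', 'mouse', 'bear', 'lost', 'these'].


Listing all tokens and tracking unique types:
  Token 1: 'phone' -> NEW (unique so far: 1)
  Token 2: 'inside' -> NEW (unique so far: 2)
  Token 3: 'desert' -> NEW (unique so far: 3)
  Token 4: 'quick' -> NEW (unique so far: 4)
  Token 5: 'but' -> NEW (unique so far: 5)
  Token 6: 'field' -> NEW (unique so far: 6)
  Token 7: 'mouse' -> NEW (unique so far: 7)
  Token 8: 'bear' -> NEW (unique so far: 8)
  Token 9: 'lost' -> NEW (unique so far: 9)
  Token 10: 'these' -> NEW (unique so far: 10)
Unique types: ('bear', 'but', 'desert', 'field', 'inside', 'lost', 'mouse', 'phone', 'quick', 'these')
Vocabulary size: 10

10


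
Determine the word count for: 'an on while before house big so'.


Counting words by splitting on spaces:
  Word 1: 'an'
  Word 2: 'on'
  Word 3: 'while'
  Word 4: 'before'
  Word 5: 'house'
  Word 6: 'big'
  Word 7: 'so'
Total words: 7

7


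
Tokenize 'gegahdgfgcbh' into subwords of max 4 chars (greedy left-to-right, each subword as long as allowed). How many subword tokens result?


'gegahdgfgcbh' has 12 characters.
Chunking with max size 4:
  Chunk 1: 'gega' (positions 0-3)
  Chunk 2: 'hdgf' (positions 4-7)
  Chunk 3: 'gcbh' (positions 8-11)
Total chunks: ceil(12 / 4) = 3

3


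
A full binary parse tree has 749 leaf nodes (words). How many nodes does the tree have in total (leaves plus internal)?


Leaf nodes (terminals): 749
Internal nodes = n - 1 = 749 - 1 = 748
Total = leaves + internal = 749 + 748 = 1497

1497


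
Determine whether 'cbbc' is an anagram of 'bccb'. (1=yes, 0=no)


Sort characters of 'cbbc': 'bbcc'
Sort characters of 'bccb': 'bbcc'
Sorted forms match -> they ARE anagrams
Result: 1

1


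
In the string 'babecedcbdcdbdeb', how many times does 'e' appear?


Scanning 'babecedcbdcdbdeb' for 'e':
  Position 3: 'e' -> MATCH (count: 1)
  Position 5: 'e' -> MATCH (count: 2)
  Position 14: 'e' -> MATCH (count: 3)
Total occurrences of 'e': 3

3


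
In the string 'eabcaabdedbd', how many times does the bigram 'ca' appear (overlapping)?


Scanning 'eabcaabdedbd' for bigram 'ca':
  Position 0: 'ea' -> no
  Position 1: 'ab' -> no
  Position 2: 'bc' -> no
  Position 3: 'ca' -> MATCH
  Position 4: 'aa' -> no
  Position 5: 'ab' -> no
  Position 6: 'bd' -> no
  Position 7: 'de' -> no
  Position 8: 'ed' -> no
  Position 9: 'db' -> no
  Position 10: 'bd' -> no
Total matches: 1

1


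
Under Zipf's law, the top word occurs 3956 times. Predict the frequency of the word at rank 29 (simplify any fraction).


Zipf's law: freq(rank) = f1 / rank
f1 = 3956, rank = 29
freq = 3956 / 29
GCD(3956, 29) = 1
Simplified: 3956/29

3956/29


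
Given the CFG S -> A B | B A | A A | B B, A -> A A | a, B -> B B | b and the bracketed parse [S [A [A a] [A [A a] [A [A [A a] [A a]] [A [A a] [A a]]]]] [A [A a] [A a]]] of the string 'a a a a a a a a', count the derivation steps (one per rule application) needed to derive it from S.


Every bracketed nonterminal node [X ...] in the tree is produced by exactly one rule application.
Reading the tree off as a leftmost derivation:
  Step 1: S  =>  A A   (applied S -> A A)
  Step 2: A A  =>  A A A   (applied A -> A A)
  Step 3: A A A  =>  a A A   (applied A -> a)
  Step 4: a A A  =>  a A A A   (applied A -> A A)
  Step 5: a A A A  =>  a a A A   (applied A -> a)
  Step 6: a a A A  =>  a a A A A   (applied A -> A A)
  Step 7: a a A A A  =>  a a A A A A   (applied A -> A A)
  Step 8: a a A A A A  =>  a a a A A A   (applied A -> a)
  Step 9: a a a A A A  =>  a a a a A A   (applied A -> a)
  Step 10: a a a a A A  =>  a a a a A A A   (applied A -> A A)
  Step 11: a a a a A A A  =>  a a a a a A A   (applied A -> a)
  Step 12: a a a a a A A  =>  a a a a a a A   (applied A -> a)
  Step 13: a a a a a a A  =>  a a a a a a A A   (applied A -> A A)
  Step 14: a a a a a a A A  =>  a a a a a a a A   (applied A -> a)
  Step 15: a a a a a a a A  =>  a a a a a a a a   (applied A -> a)
Final yield: a a a a a a a a
Total rewrite steps: 15

15


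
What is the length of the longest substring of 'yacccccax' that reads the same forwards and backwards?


Scanning 'yacccccax' for palindromic substrings.
Substring at positions 1-7: 'accccca'.
Check: reverse('accccca') = 'accccca' -> palindrome confirmed.
Neighbouring characters ('y' / 'x') break symmetry, so it cannot extend further.
No longer palindromic substring exists; longest length = 7

7


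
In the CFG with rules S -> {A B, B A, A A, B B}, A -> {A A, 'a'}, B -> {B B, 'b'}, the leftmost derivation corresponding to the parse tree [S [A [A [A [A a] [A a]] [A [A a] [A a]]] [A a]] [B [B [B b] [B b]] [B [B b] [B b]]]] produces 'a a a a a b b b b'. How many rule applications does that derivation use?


Every bracketed nonterminal node [X ...] in the tree is produced by exactly one rule application.
Reading the tree off as a leftmost derivation:
  Step 1: S  =>  A B   (applied S -> A B)
  Step 2: A B  =>  A A B   (applied A -> A A)
  Step 3: A A B  =>  A A A B   (applied A -> A A)
  Step 4: A A A B  =>  A A A A B   (applied A -> A A)
  Step 5: A A A A B  =>  a A A A B   (applied A -> a)
  Step 6: a A A A B  =>  a a A A B   (applied A -> a)
  Step 7: a a A A B  =>  a a A A A B   (applied A -> A A)
  Step 8: a a A A A B  =>  a a a A A B   (applied A -> a)
  Step 9: a a a A A B  =>  a a a a A B   (applied A -> a)
  Step 10: a a a a A B  =>  a a a a a B   (applied A -> a)
  Step 11: a a a a a B  =>  a a a a a B B   (applied B -> B B)
  Step 12: a a a a a B B  =>  a a a a a B B B   (applied B -> B B)
  Step 13: a a a a a B B B  =>  a a a a a b B B   (applied B -> b)
  Step 14: a a a a a b B B  =>  a a a a a b b B   (applied B -> b)
  Step 15: a a a a a b b B  =>  a a a a a b b B B   (applied B -> B B)
  Step 16: a a a a a b b B B  =>  a a a a a b b b B   (applied B -> b)
  Step 17: a a a a a b b b B  =>  a a a a a b b b b   (applied B -> b)
Final yield: a a a a a b b b b
Total rewrite steps: 17

17


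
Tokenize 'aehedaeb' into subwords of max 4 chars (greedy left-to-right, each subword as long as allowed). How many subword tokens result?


'aehedaeb' has 8 characters.
Chunking with max size 4:
  Chunk 1: 'aehe' (positions 0-3)
  Chunk 2: 'daeb' (positions 4-7)
Total chunks: ceil(8 / 4) = 2

2


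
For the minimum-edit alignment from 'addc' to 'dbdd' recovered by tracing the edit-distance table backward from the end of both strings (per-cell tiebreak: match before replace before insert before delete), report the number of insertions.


Edit distance = 3. Backtracking from cell (4, 4) with preference match > replace > insert > delete,
then listing the resulting alignment 'addc' -> 'dbdd' left to right:
  Step 1: replace a->d
  Step 2: replace d->b
  Step 3: keep 'd'
  Step 4: replace c->d
Total insertions: 0

0


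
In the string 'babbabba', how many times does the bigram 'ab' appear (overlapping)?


Scanning 'babbabba' for bigram 'ab':
  Position 0: 'ba' -> no
  Position 1: 'ab' -> MATCH
  Position 2: 'bb' -> no
  Position 3: 'ba' -> no
  Position 4: 'ab' -> MATCH
  Position 5: 'bb' -> no
  Position 6: 'ba' -> no
Total matches: 2

2


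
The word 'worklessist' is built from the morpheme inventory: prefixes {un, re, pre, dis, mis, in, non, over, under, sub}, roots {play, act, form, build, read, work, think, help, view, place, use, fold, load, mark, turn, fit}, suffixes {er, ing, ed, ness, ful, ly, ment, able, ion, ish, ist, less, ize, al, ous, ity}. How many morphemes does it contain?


Segmenting 'worklessist' against the inventory:
  'work' -> root (morpheme 1)
  'less' -> suffix (morpheme 2)
  'ist' -> suffix (morpheme 3)
Total morphemes: 3

3


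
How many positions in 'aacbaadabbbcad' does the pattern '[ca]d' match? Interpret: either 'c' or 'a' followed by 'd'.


Pattern: [ca]d means either 'c' or 'a' followed by 'd'.
Scanning 'aacbaadabbbcad' position-by-position:
  Pos 0: window 'aa' -> no
  Pos 1: window 'ac' -> no
  Pos 2: window 'cb' -> no
  Pos 3: window 'ba' -> no
  Pos 4: window 'aa' -> no
  Pos 5: window 'ad' -> MATCH
  Pos 6: window 'da' -> no
  Pos 7: window 'ab' -> no
  Pos 8: window 'bb' -> no
  Pos 9: window 'bb' -> no
  Pos 10: window 'bc' -> no
  Pos 11: window 'ca' -> no
  Pos 12: window 'ad' -> MATCH
  Pos 13: window 'd' -> no
Total matches: 2

2


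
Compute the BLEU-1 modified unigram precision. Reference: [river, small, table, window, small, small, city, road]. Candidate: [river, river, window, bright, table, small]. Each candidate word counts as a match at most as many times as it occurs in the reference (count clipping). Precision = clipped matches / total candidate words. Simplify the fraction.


Reference word counts: {'city': 1, 'river': 1, 'road': 1, 'small': 3, 'table': 1, 'window': 1}
Checking each candidate word (with clipping):
  'river' -> in reference (ref count 1, used 1/1) -> match (matches: 1)
  'river' -> ref count 1 already used up (1/1) -> clipped, no match (matches: 1)
  'window' -> in reference (ref count 1, used 1/1) -> match (matches: 2)
  'bright' -> not in reference -> no match (matches: 2)
  'table' -> in reference (ref count 1, used 1/1) -> match (matches: 3)
  'small' -> in reference (ref count 3, used 1/3) -> match (matches: 4)
Clipped matches: 4, Candidate length: 6
Precision = 4/6 = 2/3

2/3


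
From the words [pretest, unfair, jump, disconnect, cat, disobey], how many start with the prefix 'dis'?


Checking each word for prefix 'dis':
  'pretest' -> no (count: 0)
  'unfair' -> no (count: 0)
  'jump' -> no (count: 0)
  'disconnect' -> YES, starts with 'dis' (count: 1)
  'cat' -> no (count: 1)
  'disobey' -> YES, starts with 'dis' (count: 2)
Total with prefix 'dis': 2

2


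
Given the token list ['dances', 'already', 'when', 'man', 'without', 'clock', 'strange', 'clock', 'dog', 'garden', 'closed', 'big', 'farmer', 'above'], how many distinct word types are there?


Listing all tokens and tracking unique types:
  Token 1: 'dances' -> NEW (unique so far: 1)
  Token 2: 'already' -> NEW (unique so far: 2)
  Token 3: 'when' -> NEW (unique so far: 3)
  Token 4: 'man' -> NEW (unique so far: 4)
  Token 5: 'without' -> NEW (unique so far: 5)
  Token 6: 'clock' -> NEW (unique so far: 6)
  Token 7: 'strange' -> NEW (unique so far: 7)
  Token 8: 'clock' -> duplicate (unique so far: 7)
  Token 9: 'dog' -> NEW (unique so far: 8)
  Token 10: 'garden' -> NEW (unique so far: 9)
  Token 11: 'closed' -> NEW (unique so far: 10)
  Token 12: 'big' -> NEW (unique so far: 11)
  Token 13: 'farmer' -> NEW (unique so far: 12)
  Token 14: 'above' -> NEW (unique so far: 13)
Unique types: ('above', 'already', 'big', 'clock', 'closed', 'dances', 'dog', 'farmer', 'garden', 'man', 'strange', 'when', 'without')
Vocabulary size: 13

13


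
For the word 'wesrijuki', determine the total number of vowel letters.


Scanning each character of 'wesrijuki':
  Position 1: 'w' -> consonant (running count: 0)
  Position 2: 'e' -> vowel (running count: 1)
  Position 3: 's' -> consonant (running count: 1)
  Position 4: 'r' -> consonant (running count: 1)
  Position 5: 'i' -> vowel (running count: 2)
  Position 6: 'j' -> consonant (running count: 2)
  Position 7: 'u' -> vowel (running count: 3)
  Position 8: 'k' -> consonant (running count: 3)
  Position 9: 'i' -> vowel (running count: 4)
Total vowels: 4

4


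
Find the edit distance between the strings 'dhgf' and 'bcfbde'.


Building DP table for s1='dhgf' (len 4) and s2='bcfbde' (len 6):
       b  c  f  b  d  e
    0  1  2  3  4  5  6
  d 1  1  2  3  4  4  5
  h 2  2  2  3  4  5  5
  g 3  3  3  3  4  5  6
  f 4  4  4  3  4  5  6
Edit distance = dp[4][6] = 6

6


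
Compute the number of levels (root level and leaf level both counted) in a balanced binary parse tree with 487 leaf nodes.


In a balanced binary tree with n leaves the deepest leaf is ceil(log2(n)) edges below the root,
so counting node levels inclusive of root and leaves gives ceil(log2(n)) + 1 levels.
log2(487) = 8.9278
ceil(8.9278) = 9
levels = 9 + 1 = 10

10


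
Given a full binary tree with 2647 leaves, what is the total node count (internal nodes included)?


Leaf nodes (terminals): 2647
Internal nodes = n - 1 = 2647 - 1 = 2646
Total = leaves + internal = 2647 + 2646 = 5293

5293


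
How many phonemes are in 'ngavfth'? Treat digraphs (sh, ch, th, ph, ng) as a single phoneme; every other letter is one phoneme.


Parsing 'ngavfth' greedily, digraphs first:
  'ng' -> digraph (1 consonant phoneme) (phonemes so far: 1)
  'a' -> vowel phoneme (phonemes so far: 2)
  'v' -> consonant phoneme (phonemes so far: 3)
  'f' -> consonant phoneme (phonemes so far: 4)
  'th' -> digraph (1 consonant phoneme) (phonemes so far: 5)
Total phonemes: 5

5


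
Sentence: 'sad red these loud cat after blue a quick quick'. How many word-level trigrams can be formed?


Word trigrams from [10] words:
  Trigram 1: (sad red these)
  Trigram 2: (red these loud)
  Trigram 3: (these loud cat)
  Trigram 4: (loud cat after)
  Trigram 5: (cat after blue)
  Trigram 6: (after blue a)
  Trigram 7: (blue a quick)
  Trigram 8: (a quick quick)
Total word trigrams: 10 - 2 = 8

8


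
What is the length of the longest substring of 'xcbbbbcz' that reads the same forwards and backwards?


Scanning 'xcbbbbcz' for palindromic substrings.
Substring at positions 1-6: 'cbbbbc'.
Check: reverse('cbbbbc') = 'cbbbbc' -> palindrome confirmed.
Neighbouring characters ('x' / 'z') break symmetry, so it cannot extend further.
No longer palindromic substring exists; longest length = 6

6


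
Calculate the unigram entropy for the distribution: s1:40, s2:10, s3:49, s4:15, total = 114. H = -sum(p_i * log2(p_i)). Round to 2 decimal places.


Computing entropy H = -sum(p_i * log2(p_i)):
  s1: p = 40/114 = 0.3509, -p*log2(p) = 0.5302
  s2: p = 10/114 = 0.0877, -p*log2(p) = 0.3080
  s3: p = 49/114 = 0.4298, -p*log2(p) = 0.5236
  s4: p = 15/114 = 0.1316, -p*log2(p) = 0.3850
H = sum of terms = 1.7468
Rounded to 2 decimals: 1.75

1.75


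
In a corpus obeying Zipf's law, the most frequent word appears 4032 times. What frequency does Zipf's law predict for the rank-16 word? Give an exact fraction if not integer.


Zipf's law: freq(rank) = f1 / rank
f1 = 4032, rank = 16
freq = 4032 / 16
= 252

252


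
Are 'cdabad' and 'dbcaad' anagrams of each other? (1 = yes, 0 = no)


Sort characters of 'cdabad': 'aabcdd'
Sort characters of 'dbcaad': 'aabcdd'
Sorted forms match -> they ARE anagrams
Result: 1

1


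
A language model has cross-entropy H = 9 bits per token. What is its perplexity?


Perplexity formula: PP = 2^H
H = 9
PP = 2^9
PP = 2^9 = 512

512


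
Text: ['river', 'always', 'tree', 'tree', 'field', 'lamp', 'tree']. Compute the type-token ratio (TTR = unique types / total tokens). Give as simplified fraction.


Tokens: 7
Unique types: ('always', 'field', 'lamp', 'river', 'tree') = 5
TTR = 5/7
Already in lowest terms.

5/7


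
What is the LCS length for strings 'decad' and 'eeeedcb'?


DP table for LCS of 'decad' and 'eeeedcb':
       e  e  e  e  d  c  b
    0  0  0  0  0  0  0  0
  d 0  0  0  0  0  1  1  1
  e 0  1  1  1  1  1  1  1
  c 0  1  1  1  1  1  2  2
  a 0  1  1  1  1  1  2  2
  d 0  1  1  1  1  2  2  2
LCS: 'dc'
LCS length = 2

2


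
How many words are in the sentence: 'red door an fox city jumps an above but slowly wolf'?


Counting words by splitting on spaces:
  Word 1: 'red'
  Word 2: 'door'
  Word 3: 'an'
  Word 4: 'fox'
  Word 5: 'city'
  Word 6: 'jumps'
  Word 7: 'an'
  Word 8: 'above'
  Word 9: 'but'
  Word 10: 'slowly'
  Word 11: 'wolf'
Total words: 11

11


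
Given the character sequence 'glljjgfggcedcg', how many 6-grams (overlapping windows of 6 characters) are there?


String 'glljjgfggcedcg' has length L = 14.
Number of overlapping n-grams = L - n + 1
Substituting: 14 - 6 + 1 = 9

9


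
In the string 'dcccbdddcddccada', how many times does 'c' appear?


Scanning 'dcccbdddcddccada' for 'c':
  Position 1: 'c' -> MATCH (count: 1)
  Position 2: 'c' -> MATCH (count: 2)
  Position 3: 'c' -> MATCH (count: 3)
  Position 8: 'c' -> MATCH (count: 4)
  Position 11: 'c' -> MATCH (count: 5)
  Position 12: 'c' -> MATCH (count: 6)
Total occurrences of 'c': 6

6


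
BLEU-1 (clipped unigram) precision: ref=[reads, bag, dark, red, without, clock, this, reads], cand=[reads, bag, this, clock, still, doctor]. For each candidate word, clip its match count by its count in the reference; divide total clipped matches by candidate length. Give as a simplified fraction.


Reference word counts: {'bag': 1, 'clock': 1, 'dark': 1, 'reads': 2, 'red': 1, 'this': 1, 'without': 1}
Checking each candidate word (with clipping):
  'reads' -> in reference (ref count 2, used 1/2) -> match (matches: 1)
  'bag' -> in reference (ref count 1, used 1/1) -> match (matches: 2)
  'this' -> in reference (ref count 1, used 1/1) -> match (matches: 3)
  'clock' -> in reference (ref count 1, used 1/1) -> match (matches: 4)
  'still' -> not in reference -> no match (matches: 4)
  'doctor' -> not in reference -> no match (matches: 4)
Clipped matches: 4, Candidate length: 6
Precision = 4/6 = 2/3

2/3


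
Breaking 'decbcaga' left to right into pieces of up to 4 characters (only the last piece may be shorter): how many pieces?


'decbcaga' has 8 characters.
Chunking with max size 4:
  Chunk 1: 'decb' (positions 0-3)
  Chunk 2: 'caga' (positions 4-7)
Total chunks: ceil(8 / 4) = 2

2


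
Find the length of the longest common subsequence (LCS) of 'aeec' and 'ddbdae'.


DP table for LCS of 'aeec' and 'ddbdae':
       d  d  b  d  a  e
    0  0  0  0  0  0  0
  a 0  0  0  0  0  1  1
  e 0  0  0  0  0  1  2
  e 0  0  0  0  0  1  2
  c 0  0  0  0  0  1  2
LCS: 'ae'
LCS length = 2

2


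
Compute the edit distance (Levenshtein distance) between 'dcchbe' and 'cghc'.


Building DP table for s1='dcchbe' (len 6) and s2='cghc' (len 4):
       c  g  h  c
    0  1  2  3  4
  d 1  1  2  3  4
  c 2  1  2  3  3
  c 3  2  2  3  3
  h 4  3  3  2  3
  b 5  4  4  3  3
  e 6  5  5  4  4
Edit distance = dp[6][4] = 4

4


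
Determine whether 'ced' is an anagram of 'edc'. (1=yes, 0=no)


Sort characters of 'ced': 'cde'
Sort characters of 'edc': 'cde'
Sorted forms match -> they ARE anagrams
Result: 1

1


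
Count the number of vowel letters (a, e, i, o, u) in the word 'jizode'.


Scanning each character of 'jizode':
  Position 1: 'j' -> consonant (running count: 0)
  Position 2: 'i' -> vowel (running count: 1)
  Position 3: 'z' -> consonant (running count: 1)
  Position 4: 'o' -> vowel (running count: 2)
  Position 5: 'd' -> consonant (running count: 2)
  Position 6: 'e' -> vowel (running count: 3)
Total vowels: 3

3


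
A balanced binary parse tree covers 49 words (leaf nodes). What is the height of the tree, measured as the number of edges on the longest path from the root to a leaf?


In a balanced binary tree with n leaves the deepest leaf is ceil(log2(n)) edges below the root.
log2(49) = 5.6147
ceil(5.6147) = 6
height (edges) = 6

6


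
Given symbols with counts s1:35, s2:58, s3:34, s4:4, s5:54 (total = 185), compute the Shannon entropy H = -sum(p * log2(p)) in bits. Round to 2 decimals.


Computing entropy H = -sum(p_i * log2(p_i)):
  s1: p = 35/185 = 0.1892, -p*log2(p) = 0.4545
  s2: p = 58/185 = 0.3135, -p*log2(p) = 0.5246
  s3: p = 34/185 = 0.1838, -p*log2(p) = 0.4492
  s4: p = 4/185 = 0.0216, -p*log2(p) = 0.1196
  s5: p = 54/185 = 0.2919, -p*log2(p) = 0.5185
H = sum of terms = 2.0664
Rounded to 2 decimals: 2.07

2.07


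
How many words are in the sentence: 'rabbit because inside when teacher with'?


Counting words by splitting on spaces:
  Word 1: 'rabbit'
  Word 2: 'because'
  Word 3: 'inside'
  Word 4: 'when'
  Word 5: 'teacher'
  Word 6: 'with'
Total words: 6

6


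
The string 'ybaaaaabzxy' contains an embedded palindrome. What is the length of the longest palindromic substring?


Scanning 'ybaaaaabzxy' for palindromic substrings.
Substring at positions 1-7: 'baaaaab'.
Check: reverse('baaaaab') = 'baaaaab' -> palindrome confirmed.
Neighbouring characters ('y' / 'z') break symmetry, so it cannot extend further.
No longer palindromic substring exists; longest length = 7

7


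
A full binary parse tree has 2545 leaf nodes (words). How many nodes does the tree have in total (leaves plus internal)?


Leaf nodes (terminals): 2545
Internal nodes = n - 1 = 2545 - 1 = 2544
Total = leaves + internal = 2545 + 2544 = 5089

5089


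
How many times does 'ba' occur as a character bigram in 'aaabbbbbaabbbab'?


Scanning 'aaabbbbbaabbbab' for bigram 'ba':
  Position 0: 'aa' -> no
  Position 1: 'aa' -> no
  Position 2: 'ab' -> no
  Position 3: 'bb' -> no
  Position 4: 'bb' -> no
  Position 5: 'bb' -> no
  Position 6: 'bb' -> no
  Position 7: 'ba' -> MATCH
  Position 8: 'aa' -> no
  Position 9: 'ab' -> no
  Position 10: 'bb' -> no
  Position 11: 'bb' -> no
  Position 12: 'ba' -> MATCH
  Position 13: 'ab' -> no
Total matches: 2

2
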